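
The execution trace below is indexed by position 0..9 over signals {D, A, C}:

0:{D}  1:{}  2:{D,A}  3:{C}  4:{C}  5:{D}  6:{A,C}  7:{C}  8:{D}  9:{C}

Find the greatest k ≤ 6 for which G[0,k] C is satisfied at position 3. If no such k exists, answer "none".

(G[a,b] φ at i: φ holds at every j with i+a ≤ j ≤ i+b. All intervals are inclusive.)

C must hold from j=3 onward; find where it first fails.
  j=3: holds
  j=4: holds
  j=5: fails
Holds on [3,4], so largest k = 1.

1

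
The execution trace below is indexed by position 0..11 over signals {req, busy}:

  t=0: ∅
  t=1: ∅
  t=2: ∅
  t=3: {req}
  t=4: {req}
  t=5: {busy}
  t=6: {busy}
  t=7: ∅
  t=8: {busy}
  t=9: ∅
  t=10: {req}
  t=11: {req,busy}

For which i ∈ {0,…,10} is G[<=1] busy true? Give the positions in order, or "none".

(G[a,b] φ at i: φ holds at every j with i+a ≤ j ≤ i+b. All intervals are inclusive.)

5

Evaluate at each i in [0,10]:
  i=0: ✗ (fails at j=0)
  i=1: ✗ (fails at j=1)
  i=2: ✗ (fails at j=2)
  i=3: ✗ (fails at j=3)
  i=4: ✗ (fails at j=4)
  i=5: ✓ (all of [5,6])
  i=6: ✗ (fails at j=7)
  i=7: ✗ (fails at j=7)
  i=8: ✗ (fails at j=9)
  i=9: ✗ (fails at j=9)
  i=10: ✗ (fails at j=10)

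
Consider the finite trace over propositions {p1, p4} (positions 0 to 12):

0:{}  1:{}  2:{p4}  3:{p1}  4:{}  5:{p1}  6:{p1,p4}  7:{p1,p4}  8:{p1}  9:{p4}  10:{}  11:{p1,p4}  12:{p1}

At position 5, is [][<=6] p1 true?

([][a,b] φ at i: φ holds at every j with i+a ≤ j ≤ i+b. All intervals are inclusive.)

False

Check p1 at every j in [5,11]:
  j=5: true
  j=6: true
  j=7: true
  j=8: true
  j=9: false
  j=10: false
  j=11: true
Fails at j=9 → formula fails.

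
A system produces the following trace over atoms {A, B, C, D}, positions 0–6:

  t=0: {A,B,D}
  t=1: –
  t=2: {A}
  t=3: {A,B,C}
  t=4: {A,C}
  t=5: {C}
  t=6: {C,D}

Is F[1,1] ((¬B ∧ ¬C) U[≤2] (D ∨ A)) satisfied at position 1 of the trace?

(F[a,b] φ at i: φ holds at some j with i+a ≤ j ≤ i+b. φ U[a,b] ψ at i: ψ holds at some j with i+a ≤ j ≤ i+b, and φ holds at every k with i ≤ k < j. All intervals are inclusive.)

Yes

Check ((¬B ∧ ¬C) U[≤2] (D ∨ A)) at each j in [2,2]:
  j=2: holds
Found at j=2 → formula holds.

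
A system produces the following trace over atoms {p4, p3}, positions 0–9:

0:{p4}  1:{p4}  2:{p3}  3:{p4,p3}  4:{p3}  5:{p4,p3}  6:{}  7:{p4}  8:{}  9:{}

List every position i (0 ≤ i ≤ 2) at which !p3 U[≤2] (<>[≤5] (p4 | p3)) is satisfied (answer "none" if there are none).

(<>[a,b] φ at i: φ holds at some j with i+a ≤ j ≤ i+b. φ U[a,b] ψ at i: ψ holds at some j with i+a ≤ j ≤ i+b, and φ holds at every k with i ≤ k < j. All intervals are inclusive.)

Evaluate at each i in [0,2]:
  i=0: ✓ (rhs at j=0)
  i=1: ✓ (rhs at j=1)
  i=2: ✓ (rhs at j=2)

0, 1, 2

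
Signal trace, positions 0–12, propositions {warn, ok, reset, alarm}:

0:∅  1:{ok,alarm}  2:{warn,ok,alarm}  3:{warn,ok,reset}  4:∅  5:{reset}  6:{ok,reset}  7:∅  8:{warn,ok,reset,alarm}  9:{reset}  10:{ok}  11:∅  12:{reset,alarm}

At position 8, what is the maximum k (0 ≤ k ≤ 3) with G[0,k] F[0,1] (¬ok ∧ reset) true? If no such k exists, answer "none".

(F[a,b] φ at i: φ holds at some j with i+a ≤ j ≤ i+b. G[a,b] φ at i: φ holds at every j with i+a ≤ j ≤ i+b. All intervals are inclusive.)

F[0,1] (¬ok ∧ reset) must hold from j=8 onward; find where it first fails.
  j=8: holds
  j=9: holds
  j=10: fails
Holds on [8,9], so largest k = 1.

1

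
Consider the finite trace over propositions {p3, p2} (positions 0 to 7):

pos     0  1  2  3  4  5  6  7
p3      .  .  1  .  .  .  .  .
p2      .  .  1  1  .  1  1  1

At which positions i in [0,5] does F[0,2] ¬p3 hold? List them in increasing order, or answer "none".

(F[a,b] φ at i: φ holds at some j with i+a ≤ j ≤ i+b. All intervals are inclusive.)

Evaluate at each i in [0,5]:
  i=0: ✓ (witness j=0)
  i=1: ✓ (witness j=1)
  i=2: ✓ (witness j=3)
  i=3: ✓ (witness j=3)
  i=4: ✓ (witness j=4)
  i=5: ✓ (witness j=5)

0, 1, 2, 3, 4, 5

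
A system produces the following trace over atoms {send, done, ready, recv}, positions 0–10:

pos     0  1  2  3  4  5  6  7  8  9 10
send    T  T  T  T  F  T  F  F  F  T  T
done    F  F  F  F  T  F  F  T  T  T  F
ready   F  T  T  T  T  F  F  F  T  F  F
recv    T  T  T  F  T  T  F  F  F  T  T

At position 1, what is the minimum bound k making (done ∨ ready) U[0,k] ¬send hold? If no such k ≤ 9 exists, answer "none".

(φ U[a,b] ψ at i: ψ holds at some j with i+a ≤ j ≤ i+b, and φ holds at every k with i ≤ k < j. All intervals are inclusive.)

Need earliest j ≥ 1 with ¬send, and (done ∨ ready) at every k in [1,j-1].
  j=1: rhs fails.
  j=2: rhs fails.
  j=3: rhs fails.
  j=4: rhs holds; lhs holds on [1,3]. k = 3.

3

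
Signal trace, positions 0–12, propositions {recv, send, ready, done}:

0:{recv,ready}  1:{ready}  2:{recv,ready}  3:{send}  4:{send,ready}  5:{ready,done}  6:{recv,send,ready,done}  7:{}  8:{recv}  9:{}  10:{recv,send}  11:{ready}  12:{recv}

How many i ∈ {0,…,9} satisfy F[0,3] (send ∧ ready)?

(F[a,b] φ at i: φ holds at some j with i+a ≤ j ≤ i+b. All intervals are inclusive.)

6

Evaluate at each i in [0,9]:
  i=0: ✗ (none in [0,3])
  i=1: ✓ (witness j=4)
  i=2: ✓ (witness j=4)
  i=3: ✓ (witness j=4)
  i=4: ✓ (witness j=4)
  i=5: ✓ (witness j=6)
  i=6: ✓ (witness j=6)
  i=7: ✗ (none in [7,10])
  i=8: ✗ (none in [8,11])
  i=9: ✗ (none in [9,12])
Positions where it holds: {1, 2, 3, 4, 5, 6} → 6.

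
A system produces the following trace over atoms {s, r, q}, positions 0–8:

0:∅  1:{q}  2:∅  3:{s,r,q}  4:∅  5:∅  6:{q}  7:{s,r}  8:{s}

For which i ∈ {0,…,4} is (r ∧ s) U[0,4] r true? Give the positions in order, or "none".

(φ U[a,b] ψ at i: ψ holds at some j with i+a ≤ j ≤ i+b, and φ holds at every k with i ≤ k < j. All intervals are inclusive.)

Evaluate at each i in [0,4]:
  i=0: ✗ (lhs fails at k=0 before rhs at j=3)
  i=1: ✗ (lhs fails at k=1 before rhs at j=3)
  i=2: ✗ (lhs fails at k=2 before rhs at j=3)
  i=3: ✓ (rhs at j=3)
  i=4: ✗ (lhs fails at k=4 before rhs at j=7)

3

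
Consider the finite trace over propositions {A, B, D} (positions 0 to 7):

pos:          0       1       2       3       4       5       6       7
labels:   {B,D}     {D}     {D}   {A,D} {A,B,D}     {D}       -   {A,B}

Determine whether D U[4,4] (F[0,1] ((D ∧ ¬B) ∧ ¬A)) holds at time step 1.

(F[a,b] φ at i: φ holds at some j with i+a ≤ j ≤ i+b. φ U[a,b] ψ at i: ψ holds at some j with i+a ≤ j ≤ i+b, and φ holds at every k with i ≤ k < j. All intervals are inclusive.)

Need some j in [5,5] with F[0,1] ((D ∧ ¬B) ∧ ¬A), and D at every k in [1,j-1].
  j=5: F[0,1] ((D ∧ ¬B) ∧ ¬A) holds; D holds at every k in [1,4] → satisfied.

Holds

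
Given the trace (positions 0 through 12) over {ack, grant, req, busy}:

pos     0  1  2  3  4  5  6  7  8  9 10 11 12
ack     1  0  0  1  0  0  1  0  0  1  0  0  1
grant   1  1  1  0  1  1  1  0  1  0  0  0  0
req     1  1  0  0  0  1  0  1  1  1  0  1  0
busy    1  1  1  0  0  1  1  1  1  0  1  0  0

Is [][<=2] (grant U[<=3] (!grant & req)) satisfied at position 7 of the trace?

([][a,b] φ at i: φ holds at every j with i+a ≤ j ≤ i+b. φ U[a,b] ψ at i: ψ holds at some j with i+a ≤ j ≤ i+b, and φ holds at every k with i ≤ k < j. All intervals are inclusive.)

True

Check (grant U[<=3] (!grant & req)) at every j in [7,9]:
  j=7: holds
  j=8: holds
  j=9: holds
All positions satisfy it → formula holds.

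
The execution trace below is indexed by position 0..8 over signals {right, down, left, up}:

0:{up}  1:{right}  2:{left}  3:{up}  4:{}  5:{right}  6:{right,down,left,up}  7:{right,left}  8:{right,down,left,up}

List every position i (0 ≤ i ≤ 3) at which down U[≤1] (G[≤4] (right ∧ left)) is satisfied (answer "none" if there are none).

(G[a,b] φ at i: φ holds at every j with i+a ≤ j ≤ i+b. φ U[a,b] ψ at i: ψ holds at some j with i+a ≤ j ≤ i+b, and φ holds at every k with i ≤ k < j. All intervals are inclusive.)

Evaluate at each i in [0,3]:
  i=0: ✗ (no rhs in [0,1])
  i=1: ✗ (no rhs in [1,2])
  i=2: ✗ (no rhs in [2,3])
  i=3: ✗ (no rhs in [3,4])

none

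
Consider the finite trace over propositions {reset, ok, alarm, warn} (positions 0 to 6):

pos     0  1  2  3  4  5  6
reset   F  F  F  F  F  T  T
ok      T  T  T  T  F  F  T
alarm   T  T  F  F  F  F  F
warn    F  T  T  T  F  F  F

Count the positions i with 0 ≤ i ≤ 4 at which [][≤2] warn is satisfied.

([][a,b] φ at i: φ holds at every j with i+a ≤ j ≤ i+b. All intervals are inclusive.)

Evaluate at each i in [0,4]:
  i=0: ✗ (fails at j=0)
  i=1: ✓ (all of [1,3])
  i=2: ✗ (fails at j=4)
  i=3: ✗ (fails at j=4)
  i=4: ✗ (fails at j=4)
Positions where it holds: {1} → 1.

1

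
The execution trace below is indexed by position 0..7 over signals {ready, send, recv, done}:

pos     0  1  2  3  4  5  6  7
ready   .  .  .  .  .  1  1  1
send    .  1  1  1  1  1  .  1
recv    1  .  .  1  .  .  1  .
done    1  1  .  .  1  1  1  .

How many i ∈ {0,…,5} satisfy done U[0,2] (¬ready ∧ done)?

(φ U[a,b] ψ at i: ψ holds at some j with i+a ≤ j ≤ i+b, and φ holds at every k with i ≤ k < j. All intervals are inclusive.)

Evaluate at each i in [0,5]:
  i=0: ✓ (rhs at j=0)
  i=1: ✓ (rhs at j=1)
  i=2: ✗ (lhs fails at k=2 before rhs at j=4)
  i=3: ✗ (lhs fails at k=3 before rhs at j=4)
  i=4: ✓ (rhs at j=4)
  i=5: ✗ (no rhs in [5,7])
Positions where it holds: {0, 1, 4} → 3.

3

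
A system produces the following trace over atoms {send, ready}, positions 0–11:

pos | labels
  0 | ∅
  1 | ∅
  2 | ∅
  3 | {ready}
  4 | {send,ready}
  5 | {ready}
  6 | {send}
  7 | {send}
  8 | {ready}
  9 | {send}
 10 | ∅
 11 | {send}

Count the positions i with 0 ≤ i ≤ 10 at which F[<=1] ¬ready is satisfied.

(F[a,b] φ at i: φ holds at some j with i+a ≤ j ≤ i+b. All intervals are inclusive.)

9

Evaluate at each i in [0,10]:
  i=0: ✓ (witness j=0)
  i=1: ✓ (witness j=1)
  i=2: ✓ (witness j=2)
  i=3: ✗ (none in [3,4])
  i=4: ✗ (none in [4,5])
  i=5: ✓ (witness j=6)
  i=6: ✓ (witness j=6)
  i=7: ✓ (witness j=7)
  i=8: ✓ (witness j=9)
  i=9: ✓ (witness j=9)
  i=10: ✓ (witness j=10)
Positions where it holds: {0, 1, 2, 5, 6, 7, 8, 9, 10} → 9.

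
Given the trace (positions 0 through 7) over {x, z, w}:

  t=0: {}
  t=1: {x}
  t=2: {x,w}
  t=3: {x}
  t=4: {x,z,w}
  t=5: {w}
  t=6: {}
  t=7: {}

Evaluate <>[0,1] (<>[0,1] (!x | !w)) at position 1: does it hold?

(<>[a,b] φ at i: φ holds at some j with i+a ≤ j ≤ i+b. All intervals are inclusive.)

True

Check <>[0,1] (!x | !w) at each j in [1,2]:
  j=1: holds (witness at 1)
  j=2: holds (witness at 3)
Found at j=1 → formula holds.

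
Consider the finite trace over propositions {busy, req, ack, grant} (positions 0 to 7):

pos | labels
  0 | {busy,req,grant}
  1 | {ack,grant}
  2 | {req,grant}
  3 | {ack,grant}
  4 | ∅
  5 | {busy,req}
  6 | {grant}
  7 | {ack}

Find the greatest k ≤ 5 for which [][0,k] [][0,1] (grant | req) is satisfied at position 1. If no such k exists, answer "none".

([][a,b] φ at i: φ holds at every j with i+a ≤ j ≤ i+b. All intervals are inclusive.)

1

[][0,1] (grant | req) must hold from j=1 onward; find where it first fails.
  j=1: holds
  j=2: holds
  j=3: fails
Holds on [1,2], so largest k = 1.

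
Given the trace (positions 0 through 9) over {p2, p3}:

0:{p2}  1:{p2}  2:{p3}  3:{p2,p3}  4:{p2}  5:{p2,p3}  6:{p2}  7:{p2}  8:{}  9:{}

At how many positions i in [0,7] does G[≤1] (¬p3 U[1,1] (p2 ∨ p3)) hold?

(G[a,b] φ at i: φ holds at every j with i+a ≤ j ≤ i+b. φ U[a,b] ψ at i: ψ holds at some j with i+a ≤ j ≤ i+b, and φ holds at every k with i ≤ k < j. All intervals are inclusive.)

1

Evaluate at each i in [0,7]:
  i=0: ✓ (all of [0,1])
  i=1: ✗ (fails at j=2)
  i=2: ✗ (fails at j=2)
  i=3: ✗ (fails at j=3)
  i=4: ✗ (fails at j=5)
  i=5: ✗ (fails at j=5)
  i=6: ✗ (fails at j=7)
  i=7: ✗ (fails at j=7)
Positions where it holds: {0} → 1.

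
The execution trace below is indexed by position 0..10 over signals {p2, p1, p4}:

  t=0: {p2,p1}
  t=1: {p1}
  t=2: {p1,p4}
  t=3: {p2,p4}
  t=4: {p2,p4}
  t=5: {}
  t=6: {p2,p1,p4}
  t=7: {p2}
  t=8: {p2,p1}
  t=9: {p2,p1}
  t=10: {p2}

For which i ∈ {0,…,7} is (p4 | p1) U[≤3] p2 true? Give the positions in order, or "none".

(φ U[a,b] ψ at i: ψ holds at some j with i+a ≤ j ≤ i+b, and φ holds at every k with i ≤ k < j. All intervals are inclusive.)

Evaluate at each i in [0,7]:
  i=0: ✓ (rhs at j=0)
  i=1: ✓ (rhs at j=3; lhs holds on [1,2])
  i=2: ✓ (rhs at j=3; lhs holds on [2,2])
  i=3: ✓ (rhs at j=3)
  i=4: ✓ (rhs at j=4)
  i=5: ✗ (lhs fails at k=5 before rhs at j=6)
  i=6: ✓ (rhs at j=6)
  i=7: ✓ (rhs at j=7)

0, 1, 2, 3, 4, 6, 7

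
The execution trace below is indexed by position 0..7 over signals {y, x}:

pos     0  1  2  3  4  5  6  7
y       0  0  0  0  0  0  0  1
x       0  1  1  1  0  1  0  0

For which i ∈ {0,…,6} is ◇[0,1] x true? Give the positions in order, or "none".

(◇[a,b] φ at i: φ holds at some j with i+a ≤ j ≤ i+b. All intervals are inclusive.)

0, 1, 2, 3, 4, 5

Evaluate at each i in [0,6]:
  i=0: ✓ (witness j=1)
  i=1: ✓ (witness j=1)
  i=2: ✓ (witness j=2)
  i=3: ✓ (witness j=3)
  i=4: ✓ (witness j=5)
  i=5: ✓ (witness j=5)
  i=6: ✗ (none in [6,7])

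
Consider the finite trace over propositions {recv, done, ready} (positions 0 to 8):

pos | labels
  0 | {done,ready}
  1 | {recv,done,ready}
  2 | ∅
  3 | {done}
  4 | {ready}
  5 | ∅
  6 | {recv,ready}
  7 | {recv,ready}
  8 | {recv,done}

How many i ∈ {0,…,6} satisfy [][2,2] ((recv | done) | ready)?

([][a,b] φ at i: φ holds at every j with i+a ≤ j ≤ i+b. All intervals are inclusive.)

Evaluate at each i in [0,6]:
  i=0: ✗ (fails at j=2)
  i=1: ✓ (all of [3,3])
  i=2: ✓ (all of [4,4])
  i=3: ✗ (fails at j=5)
  i=4: ✓ (all of [6,6])
  i=5: ✓ (all of [7,7])
  i=6: ✓ (all of [8,8])
Positions where it holds: {1, 2, 4, 5, 6} → 5.

5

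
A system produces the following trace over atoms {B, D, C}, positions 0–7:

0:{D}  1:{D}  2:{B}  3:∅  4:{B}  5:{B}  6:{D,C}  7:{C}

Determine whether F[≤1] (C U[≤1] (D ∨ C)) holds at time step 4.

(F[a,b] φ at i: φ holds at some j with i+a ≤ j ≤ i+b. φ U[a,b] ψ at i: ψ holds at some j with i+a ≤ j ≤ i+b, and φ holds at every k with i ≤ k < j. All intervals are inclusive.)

Check (C U[≤1] (D ∨ C)) at each j in [4,5]:
  j=4: fails
  j=5: fails
No position in the window satisfies it → formula fails.

Does not hold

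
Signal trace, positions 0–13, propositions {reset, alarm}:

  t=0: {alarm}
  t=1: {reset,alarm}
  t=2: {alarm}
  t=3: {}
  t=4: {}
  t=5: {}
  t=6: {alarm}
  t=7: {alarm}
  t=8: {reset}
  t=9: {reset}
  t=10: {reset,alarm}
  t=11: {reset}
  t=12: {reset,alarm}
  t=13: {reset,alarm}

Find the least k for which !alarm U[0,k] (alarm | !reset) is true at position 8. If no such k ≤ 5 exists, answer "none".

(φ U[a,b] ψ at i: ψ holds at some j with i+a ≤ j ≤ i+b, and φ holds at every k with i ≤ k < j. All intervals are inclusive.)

Need earliest j ≥ 8 with (alarm | !reset), and !alarm at every k in [8,j-1].
  j=8: rhs fails.
  j=9: rhs fails.
  j=10: rhs holds; lhs holds on [8,9]. k = 2.

2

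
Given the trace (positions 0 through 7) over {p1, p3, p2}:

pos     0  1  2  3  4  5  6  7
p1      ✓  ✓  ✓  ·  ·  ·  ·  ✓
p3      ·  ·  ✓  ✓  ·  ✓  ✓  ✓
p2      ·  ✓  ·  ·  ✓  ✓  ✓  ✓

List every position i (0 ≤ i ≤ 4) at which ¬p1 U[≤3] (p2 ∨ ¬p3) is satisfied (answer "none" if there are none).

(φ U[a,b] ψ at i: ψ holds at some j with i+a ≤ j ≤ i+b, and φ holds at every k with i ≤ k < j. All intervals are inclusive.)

Evaluate at each i in [0,4]:
  i=0: ✓ (rhs at j=0)
  i=1: ✓ (rhs at j=1)
  i=2: ✗ (lhs fails at k=2 before rhs at j=4)
  i=3: ✓ (rhs at j=4; lhs holds on [3,3])
  i=4: ✓ (rhs at j=4)

0, 1, 3, 4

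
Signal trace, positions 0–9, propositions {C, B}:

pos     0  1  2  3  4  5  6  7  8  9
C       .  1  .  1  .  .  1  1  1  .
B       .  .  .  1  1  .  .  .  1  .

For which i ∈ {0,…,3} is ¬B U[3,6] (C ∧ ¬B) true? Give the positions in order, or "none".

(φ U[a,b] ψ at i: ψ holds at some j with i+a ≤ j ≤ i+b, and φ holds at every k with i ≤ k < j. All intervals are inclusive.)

none

Evaluate at each i in [0,3]:
  i=0: ✗ (lhs fails at k=3 before rhs at j=6)
  i=1: ✗ (lhs fails at k=3 before rhs at j=6)
  i=2: ✗ (lhs fails at k=3 before rhs at j=6)
  i=3: ✗ (lhs fails at k=3 before rhs at j=6)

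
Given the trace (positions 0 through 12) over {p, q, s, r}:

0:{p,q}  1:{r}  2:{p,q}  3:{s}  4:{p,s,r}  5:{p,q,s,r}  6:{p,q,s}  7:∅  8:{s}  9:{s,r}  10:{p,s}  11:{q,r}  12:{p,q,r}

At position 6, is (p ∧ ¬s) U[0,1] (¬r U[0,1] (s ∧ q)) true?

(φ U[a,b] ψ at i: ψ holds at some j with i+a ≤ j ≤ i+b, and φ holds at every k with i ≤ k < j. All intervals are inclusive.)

Need some j in [6,7] with (¬r U[0,1] (s ∧ q)), and (p ∧ ¬s) at every k in [6,j-1].
  j=6: (¬r U[0,1] (s ∧ q)) holds; no prefix to check → satisfied.

Holds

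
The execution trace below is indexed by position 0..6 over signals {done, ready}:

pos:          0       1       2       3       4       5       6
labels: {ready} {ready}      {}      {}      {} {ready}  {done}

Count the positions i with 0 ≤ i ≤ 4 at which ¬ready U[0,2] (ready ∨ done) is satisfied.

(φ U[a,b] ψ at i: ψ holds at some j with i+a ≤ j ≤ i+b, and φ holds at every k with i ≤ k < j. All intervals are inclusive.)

4

Evaluate at each i in [0,4]:
  i=0: ✓ (rhs at j=0)
  i=1: ✓ (rhs at j=1)
  i=2: ✗ (no rhs in [2,4])
  i=3: ✓ (rhs at j=5; lhs holds on [3,4])
  i=4: ✓ (rhs at j=5; lhs holds on [4,4])
Positions where it holds: {0, 1, 3, 4} → 4.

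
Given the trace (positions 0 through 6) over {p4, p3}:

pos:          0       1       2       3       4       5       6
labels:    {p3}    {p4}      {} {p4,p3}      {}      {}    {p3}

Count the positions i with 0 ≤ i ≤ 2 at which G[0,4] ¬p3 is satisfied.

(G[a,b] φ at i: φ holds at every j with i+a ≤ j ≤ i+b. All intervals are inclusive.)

Evaluate at each i in [0,2]:
  i=0: ✗ (fails at j=0)
  i=1: ✗ (fails at j=3)
  i=2: ✗ (fails at j=3)
Positions where it holds: {} → 0.

0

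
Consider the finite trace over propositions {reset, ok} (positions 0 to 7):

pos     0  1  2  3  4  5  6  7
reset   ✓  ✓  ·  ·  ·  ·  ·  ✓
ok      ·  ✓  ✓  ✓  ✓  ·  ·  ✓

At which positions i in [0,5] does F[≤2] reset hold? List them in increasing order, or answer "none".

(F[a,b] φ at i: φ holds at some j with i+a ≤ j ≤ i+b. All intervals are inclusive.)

Evaluate at each i in [0,5]:
  i=0: ✓ (witness j=0)
  i=1: ✓ (witness j=1)
  i=2: ✗ (none in [2,4])
  i=3: ✗ (none in [3,5])
  i=4: ✗ (none in [4,6])
  i=5: ✓ (witness j=7)

0, 1, 5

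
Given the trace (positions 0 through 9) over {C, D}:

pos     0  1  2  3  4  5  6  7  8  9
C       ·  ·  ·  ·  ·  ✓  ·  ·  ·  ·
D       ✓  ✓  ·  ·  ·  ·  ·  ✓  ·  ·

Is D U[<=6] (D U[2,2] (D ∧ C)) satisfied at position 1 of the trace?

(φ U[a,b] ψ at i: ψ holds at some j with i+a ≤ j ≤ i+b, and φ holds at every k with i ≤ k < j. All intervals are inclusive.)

Need some j in [1,7] with (D U[2,2] (D ∧ C)), and D at every k in [1,j-1].
  j=1: (D U[2,2] (D ∧ C)) — fails.
  j=2: (D U[2,2] (D ∧ C)) — fails.
  j=3: (D U[2,2] (D ∧ C)) — fails.
  j=4: (D U[2,2] (D ∧ C)) — fails.
  j=5: (D U[2,2] (D ∧ C)) — fails.
  j=6: (D U[2,2] (D ∧ C)) — fails.
  j=7: (D U[2,2] (D ∧ C)) — fails.
No j in the window works → until fails.

False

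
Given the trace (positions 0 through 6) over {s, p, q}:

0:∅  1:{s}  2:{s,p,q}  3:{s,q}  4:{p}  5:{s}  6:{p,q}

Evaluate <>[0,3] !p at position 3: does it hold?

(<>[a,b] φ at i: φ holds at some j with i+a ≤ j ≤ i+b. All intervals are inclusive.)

Yes

Check !p at each j in [3,6]:
  j=3: true
  j=4: false
  j=5: true
  j=6: false
Found at j=3 → formula holds.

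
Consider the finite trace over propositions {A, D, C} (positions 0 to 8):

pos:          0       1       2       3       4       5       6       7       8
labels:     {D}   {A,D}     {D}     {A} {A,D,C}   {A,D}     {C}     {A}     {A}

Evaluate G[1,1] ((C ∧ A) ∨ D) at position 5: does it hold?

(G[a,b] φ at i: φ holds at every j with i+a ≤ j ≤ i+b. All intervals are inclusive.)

No

Check ((C ∧ A) ∨ D) at every j in [6,6]:
  j=6: false
Fails at j=6 → formula fails.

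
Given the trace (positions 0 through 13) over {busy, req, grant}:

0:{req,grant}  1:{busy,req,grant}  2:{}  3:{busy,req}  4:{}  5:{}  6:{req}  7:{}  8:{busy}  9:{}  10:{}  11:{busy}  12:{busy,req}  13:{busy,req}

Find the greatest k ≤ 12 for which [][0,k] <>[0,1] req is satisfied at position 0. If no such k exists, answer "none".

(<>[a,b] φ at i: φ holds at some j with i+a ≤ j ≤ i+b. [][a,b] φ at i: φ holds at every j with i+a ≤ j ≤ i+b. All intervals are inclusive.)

3

<>[0,1] req must hold from j=0 onward; find where it first fails.
  j=0: holds
  j=1: holds
  j=2: holds
  j=3: holds
  j=4: fails
Holds on [0,3], so largest k = 3.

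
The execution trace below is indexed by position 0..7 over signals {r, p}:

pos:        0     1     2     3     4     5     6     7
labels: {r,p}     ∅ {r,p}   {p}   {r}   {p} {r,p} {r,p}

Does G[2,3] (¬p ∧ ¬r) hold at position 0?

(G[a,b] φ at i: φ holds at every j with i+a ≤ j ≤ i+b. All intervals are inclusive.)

False

Check (¬p ∧ ¬r) at every j in [2,3]:
  j=2: false
  j=3: false
Fails at j=2 → formula fails.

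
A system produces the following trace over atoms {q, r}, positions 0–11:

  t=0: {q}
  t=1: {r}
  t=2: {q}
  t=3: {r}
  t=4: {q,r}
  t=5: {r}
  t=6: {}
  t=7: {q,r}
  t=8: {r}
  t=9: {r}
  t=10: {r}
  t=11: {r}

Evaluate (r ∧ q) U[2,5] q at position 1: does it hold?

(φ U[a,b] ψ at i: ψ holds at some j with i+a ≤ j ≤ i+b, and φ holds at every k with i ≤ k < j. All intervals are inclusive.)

Need some j in [3,6] with q, and (r ∧ q) at every k in [1,j-1].
  j=3: q false.
  j=4: q holds, but (r ∧ q) fails at k=1 → not this j.
  j=5: q false.
  j=6: q false.
No j in the window works → until fails.

Does not hold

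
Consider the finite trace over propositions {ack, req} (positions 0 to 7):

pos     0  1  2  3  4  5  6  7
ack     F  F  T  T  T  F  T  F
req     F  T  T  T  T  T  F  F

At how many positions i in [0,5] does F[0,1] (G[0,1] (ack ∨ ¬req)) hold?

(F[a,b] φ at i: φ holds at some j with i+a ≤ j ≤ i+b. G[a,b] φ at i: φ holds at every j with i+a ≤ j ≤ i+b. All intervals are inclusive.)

4

Evaluate at each i in [0,5]:
  i=0: ✗ (none in [0,1])
  i=1: ✓ (witness j=2)
  i=2: ✓ (witness j=2)
  i=3: ✓ (witness j=3)
  i=4: ✗ (none in [4,5])
  i=5: ✓ (witness j=6)
Positions where it holds: {1, 2, 3, 5} → 4.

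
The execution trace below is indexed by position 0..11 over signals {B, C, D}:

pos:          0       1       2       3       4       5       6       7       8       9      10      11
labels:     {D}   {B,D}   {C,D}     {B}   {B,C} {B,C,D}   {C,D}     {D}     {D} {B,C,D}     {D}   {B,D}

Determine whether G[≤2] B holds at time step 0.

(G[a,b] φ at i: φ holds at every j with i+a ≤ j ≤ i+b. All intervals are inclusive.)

Does not hold

Check B at every j in [0,2]:
  j=0: false
  j=1: true
  j=2: false
Fails at j=0 → formula fails.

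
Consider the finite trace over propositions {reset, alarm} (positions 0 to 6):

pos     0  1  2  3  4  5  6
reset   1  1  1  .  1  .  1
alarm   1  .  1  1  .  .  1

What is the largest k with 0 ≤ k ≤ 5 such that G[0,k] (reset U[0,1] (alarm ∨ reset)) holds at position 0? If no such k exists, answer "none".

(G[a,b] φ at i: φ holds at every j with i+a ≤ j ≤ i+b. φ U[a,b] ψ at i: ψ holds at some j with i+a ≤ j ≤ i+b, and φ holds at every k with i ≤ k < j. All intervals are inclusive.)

(reset U[0,1] (alarm ∨ reset)) must hold from j=0 onward; find where it first fails.
  j=0: holds
  j=1: holds
  j=2: holds
  j=3: holds
  j=4: holds
  j=5: fails
Holds on [0,4], so largest k = 4.

4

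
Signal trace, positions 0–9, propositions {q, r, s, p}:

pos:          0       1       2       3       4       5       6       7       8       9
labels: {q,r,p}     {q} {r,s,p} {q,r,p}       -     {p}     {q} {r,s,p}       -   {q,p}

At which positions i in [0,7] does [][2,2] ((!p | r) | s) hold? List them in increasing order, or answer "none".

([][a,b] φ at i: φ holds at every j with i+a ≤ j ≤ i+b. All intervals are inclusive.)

Evaluate at each i in [0,7]:
  i=0: ✓ (all of [2,2])
  i=1: ✓ (all of [3,3])
  i=2: ✓ (all of [4,4])
  i=3: ✗ (fails at j=5)
  i=4: ✓ (all of [6,6])
  i=5: ✓ (all of [7,7])
  i=6: ✓ (all of [8,8])
  i=7: ✗ (fails at j=9)

0, 1, 2, 4, 5, 6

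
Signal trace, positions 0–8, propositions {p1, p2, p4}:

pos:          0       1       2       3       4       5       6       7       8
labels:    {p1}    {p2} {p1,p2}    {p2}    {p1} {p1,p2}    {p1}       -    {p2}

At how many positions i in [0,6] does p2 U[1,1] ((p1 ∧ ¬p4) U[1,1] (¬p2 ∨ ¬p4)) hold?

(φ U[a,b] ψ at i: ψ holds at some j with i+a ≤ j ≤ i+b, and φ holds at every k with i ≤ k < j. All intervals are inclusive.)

Evaluate at each i in [0,6]:
  i=0: ✗ (no rhs in [1,1])
  i=1: ✓ (rhs at j=2; lhs holds on [1,1])
  i=2: ✗ (no rhs in [3,3])
  i=3: ✓ (rhs at j=4; lhs holds on [3,3])
  i=4: ✗ (lhs fails at k=4 before rhs at j=5)
  i=5: ✓ (rhs at j=6; lhs holds on [5,5])
  i=6: ✗ (no rhs in [7,7])
Positions where it holds: {1, 3, 5} → 3.

3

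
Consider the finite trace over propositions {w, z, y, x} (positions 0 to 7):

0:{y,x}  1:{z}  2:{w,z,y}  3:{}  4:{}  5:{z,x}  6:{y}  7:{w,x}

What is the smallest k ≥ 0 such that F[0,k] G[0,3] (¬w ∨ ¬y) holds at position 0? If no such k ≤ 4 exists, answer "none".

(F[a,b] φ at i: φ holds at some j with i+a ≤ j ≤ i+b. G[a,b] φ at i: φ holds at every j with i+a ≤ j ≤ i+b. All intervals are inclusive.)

Scan j = 0,1,… for G[0,3] (¬w ∨ ¬y):
  j=0: fails
  j=1: fails
  j=2: fails
  j=3: holds
First hit at j=3, so smallest k = 3-0 = 3.

3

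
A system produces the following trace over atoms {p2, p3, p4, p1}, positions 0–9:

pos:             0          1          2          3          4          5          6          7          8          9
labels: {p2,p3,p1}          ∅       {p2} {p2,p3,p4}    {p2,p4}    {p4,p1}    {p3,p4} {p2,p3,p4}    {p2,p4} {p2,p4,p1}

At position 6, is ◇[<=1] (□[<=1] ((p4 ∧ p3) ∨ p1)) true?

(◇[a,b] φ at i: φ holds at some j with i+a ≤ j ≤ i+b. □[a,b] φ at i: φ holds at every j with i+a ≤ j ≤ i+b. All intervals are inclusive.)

Check □[<=1] ((p4 ∧ p3) ∨ p1) at each j in [6,7]:
  j=6: holds on [6,7]
  j=7: fails at 8
Found at j=6 → formula holds.

True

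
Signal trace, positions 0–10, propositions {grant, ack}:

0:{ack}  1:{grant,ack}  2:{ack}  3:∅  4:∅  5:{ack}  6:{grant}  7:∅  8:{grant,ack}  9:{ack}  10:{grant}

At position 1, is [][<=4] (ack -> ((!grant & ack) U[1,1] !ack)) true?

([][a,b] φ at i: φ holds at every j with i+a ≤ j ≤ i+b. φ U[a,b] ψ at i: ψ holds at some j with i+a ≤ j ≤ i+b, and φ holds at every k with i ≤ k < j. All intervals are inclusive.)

Check (ack -> ((!grant & ack) U[1,1] !ack)) at every j in [1,5]:
  j=1: antecedent true; consequent fails → ✗
  j=2: antecedent true; consequent holds → ✓
  j=3: antecedent false → ✓
  j=4: antecedent false → ✓
  j=5: antecedent true; consequent holds → ✓
Fails at j=1 → formula fails.

False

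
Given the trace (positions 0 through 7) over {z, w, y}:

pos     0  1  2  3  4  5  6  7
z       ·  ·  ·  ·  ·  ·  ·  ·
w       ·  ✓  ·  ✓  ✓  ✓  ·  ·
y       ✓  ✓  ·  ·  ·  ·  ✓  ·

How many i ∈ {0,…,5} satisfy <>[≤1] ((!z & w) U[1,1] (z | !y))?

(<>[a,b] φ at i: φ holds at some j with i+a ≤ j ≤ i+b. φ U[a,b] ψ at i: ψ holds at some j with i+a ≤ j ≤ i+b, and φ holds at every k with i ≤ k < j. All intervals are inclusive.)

Evaluate at each i in [0,5]:
  i=0: ✓ (witness j=1)
  i=1: ✓ (witness j=1)
  i=2: ✓ (witness j=3)
  i=3: ✓ (witness j=3)
  i=4: ✓ (witness j=4)
  i=5: ✗ (none in [5,6])
Positions where it holds: {0, 1, 2, 3, 4} → 5.

5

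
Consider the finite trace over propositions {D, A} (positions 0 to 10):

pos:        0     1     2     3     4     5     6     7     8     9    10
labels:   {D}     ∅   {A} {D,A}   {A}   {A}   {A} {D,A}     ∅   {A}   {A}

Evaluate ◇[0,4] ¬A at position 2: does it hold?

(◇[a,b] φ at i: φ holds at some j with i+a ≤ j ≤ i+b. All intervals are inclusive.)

False

Check ¬A at each j in [2,6]:
  j=2: false
  j=3: false
  j=4: false
  j=5: false
  j=6: false
No position in the window satisfies it → formula fails.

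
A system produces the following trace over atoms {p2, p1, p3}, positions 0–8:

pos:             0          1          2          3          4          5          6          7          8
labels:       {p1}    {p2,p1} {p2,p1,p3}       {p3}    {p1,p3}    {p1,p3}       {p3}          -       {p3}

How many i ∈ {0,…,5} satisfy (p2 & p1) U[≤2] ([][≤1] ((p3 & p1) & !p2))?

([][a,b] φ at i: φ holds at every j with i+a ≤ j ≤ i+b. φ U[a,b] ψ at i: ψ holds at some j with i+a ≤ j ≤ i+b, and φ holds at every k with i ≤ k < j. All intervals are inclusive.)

1

Evaluate at each i in [0,5]:
  i=0: ✗ (no rhs in [0,2])
  i=1: ✗ (no rhs in [1,3])
  i=2: ✗ (lhs fails at k=3 before rhs at j=4)
  i=3: ✗ (lhs fails at k=3 before rhs at j=4)
  i=4: ✓ (rhs at j=4)
  i=5: ✗ (no rhs in [5,7])
Positions where it holds: {4} → 1.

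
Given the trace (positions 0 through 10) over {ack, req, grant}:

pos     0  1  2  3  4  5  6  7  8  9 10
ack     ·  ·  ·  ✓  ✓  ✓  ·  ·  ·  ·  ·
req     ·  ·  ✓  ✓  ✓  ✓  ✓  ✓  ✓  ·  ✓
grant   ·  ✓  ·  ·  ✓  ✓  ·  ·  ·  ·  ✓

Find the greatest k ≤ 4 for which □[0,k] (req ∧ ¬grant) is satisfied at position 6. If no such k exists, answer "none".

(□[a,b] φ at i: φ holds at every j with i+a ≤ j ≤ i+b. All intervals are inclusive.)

(req ∧ ¬grant) must hold from j=6 onward; find where it first fails.
  j=6: holds
  j=7: holds
  j=8: holds
  j=9: fails
Holds on [6,8], so largest k = 2.

2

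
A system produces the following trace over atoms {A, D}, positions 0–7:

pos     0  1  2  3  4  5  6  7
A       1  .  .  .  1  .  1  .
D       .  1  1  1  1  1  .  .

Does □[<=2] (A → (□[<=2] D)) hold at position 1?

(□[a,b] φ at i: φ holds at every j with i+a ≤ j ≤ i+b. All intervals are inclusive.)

Holds

Check (A → (□[<=2] D)) at every j in [1,3]:
  j=1: antecedent false → ✓
  j=2: antecedent false → ✓
  j=3: antecedent false → ✓
All positions satisfy it → formula holds.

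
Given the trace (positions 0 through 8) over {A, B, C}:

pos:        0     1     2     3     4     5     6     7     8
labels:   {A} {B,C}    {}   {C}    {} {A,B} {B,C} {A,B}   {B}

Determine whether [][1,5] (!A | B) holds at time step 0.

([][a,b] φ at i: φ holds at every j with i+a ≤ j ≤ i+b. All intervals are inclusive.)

Holds

Check (!A | B) at every j in [1,5]:
  j=1: true
  j=2: true
  j=3: true
  j=4: true
  j=5: true
All positions satisfy it → formula holds.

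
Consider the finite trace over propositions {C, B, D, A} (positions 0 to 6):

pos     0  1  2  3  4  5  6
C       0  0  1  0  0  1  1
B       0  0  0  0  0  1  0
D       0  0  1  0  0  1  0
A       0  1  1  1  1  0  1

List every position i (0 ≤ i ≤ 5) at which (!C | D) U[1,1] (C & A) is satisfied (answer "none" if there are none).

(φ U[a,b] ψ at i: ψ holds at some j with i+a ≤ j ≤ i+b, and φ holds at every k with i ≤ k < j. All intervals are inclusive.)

Evaluate at each i in [0,5]:
  i=0: ✗ (no rhs in [1,1])
  i=1: ✓ (rhs at j=2; lhs holds on [1,1])
  i=2: ✗ (no rhs in [3,3])
  i=3: ✗ (no rhs in [4,4])
  i=4: ✗ (no rhs in [5,5])
  i=5: ✓ (rhs at j=6; lhs holds on [5,5])

1, 5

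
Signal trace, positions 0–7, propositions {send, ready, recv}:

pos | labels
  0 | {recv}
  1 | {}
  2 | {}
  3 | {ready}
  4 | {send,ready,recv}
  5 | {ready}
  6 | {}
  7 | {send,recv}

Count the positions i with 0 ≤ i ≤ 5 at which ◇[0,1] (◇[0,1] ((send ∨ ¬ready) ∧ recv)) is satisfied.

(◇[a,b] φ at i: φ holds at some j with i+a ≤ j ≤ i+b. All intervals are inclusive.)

Evaluate at each i in [0,5]:
  i=0: ✓ (witness j=0)
  i=1: ✗ (none in [1,2])
  i=2: ✓ (witness j=3)
  i=3: ✓ (witness j=3)
  i=4: ✓ (witness j=4)
  i=5: ✓ (witness j=6)
Positions where it holds: {0, 2, 3, 4, 5} → 5.

5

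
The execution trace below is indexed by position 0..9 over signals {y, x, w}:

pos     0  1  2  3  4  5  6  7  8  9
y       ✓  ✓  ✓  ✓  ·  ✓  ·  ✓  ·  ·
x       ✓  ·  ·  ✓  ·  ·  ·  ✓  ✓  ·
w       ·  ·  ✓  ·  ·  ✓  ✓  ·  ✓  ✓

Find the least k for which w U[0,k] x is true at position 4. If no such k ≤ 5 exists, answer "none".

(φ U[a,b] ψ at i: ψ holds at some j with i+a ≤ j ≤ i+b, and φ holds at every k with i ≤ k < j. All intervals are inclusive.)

Need earliest j ≥ 4 with x, and w at every k in [4,j-1].
  j=4: rhs fails.
  j=5: rhs fails.
  j=6: rhs fails.
  j=7: rhs holds but lhs fails at k=4.
  j=8: rhs holds but lhs fails at k=4.
  j=9: rhs fails.
No witness within the range → none.

none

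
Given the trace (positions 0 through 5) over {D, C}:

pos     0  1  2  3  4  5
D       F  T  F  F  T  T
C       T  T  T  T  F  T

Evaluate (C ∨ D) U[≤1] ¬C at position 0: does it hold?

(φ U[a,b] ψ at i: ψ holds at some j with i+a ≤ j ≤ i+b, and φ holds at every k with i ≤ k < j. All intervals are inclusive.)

False

Need some j in [0,1] with ¬C, and (C ∨ D) at every k in [0,j-1].
  j=0: ¬C false.
  j=1: ¬C false.
No j in the window works → until fails.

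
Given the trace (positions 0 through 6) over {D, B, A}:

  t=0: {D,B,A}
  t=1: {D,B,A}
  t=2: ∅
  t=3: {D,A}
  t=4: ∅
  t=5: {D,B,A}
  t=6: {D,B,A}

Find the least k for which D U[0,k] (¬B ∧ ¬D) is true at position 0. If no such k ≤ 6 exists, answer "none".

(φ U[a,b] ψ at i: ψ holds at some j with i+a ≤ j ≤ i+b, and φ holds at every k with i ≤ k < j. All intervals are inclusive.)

Need earliest j ≥ 0 with (¬B ∧ ¬D), and D at every k in [0,j-1].
  j=0: rhs fails.
  j=1: rhs fails.
  j=2: rhs holds; lhs holds on [0,1]. k = 2.

2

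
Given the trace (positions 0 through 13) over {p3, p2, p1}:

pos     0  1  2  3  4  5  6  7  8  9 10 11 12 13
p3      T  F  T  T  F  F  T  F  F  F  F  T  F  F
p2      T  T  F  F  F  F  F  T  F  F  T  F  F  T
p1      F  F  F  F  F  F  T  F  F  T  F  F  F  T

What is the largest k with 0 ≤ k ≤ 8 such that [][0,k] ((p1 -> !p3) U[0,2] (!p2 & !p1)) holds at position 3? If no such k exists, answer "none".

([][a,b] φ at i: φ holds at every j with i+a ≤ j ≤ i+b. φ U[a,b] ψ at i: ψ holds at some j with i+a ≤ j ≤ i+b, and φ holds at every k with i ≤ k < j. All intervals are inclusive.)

2

((p1 -> !p3) U[0,2] (!p2 & !p1)) must hold from j=3 onward; find where it first fails.
  j=3: holds
  j=4: holds
  j=5: holds
  j=6: fails
Holds on [3,5], so largest k = 2.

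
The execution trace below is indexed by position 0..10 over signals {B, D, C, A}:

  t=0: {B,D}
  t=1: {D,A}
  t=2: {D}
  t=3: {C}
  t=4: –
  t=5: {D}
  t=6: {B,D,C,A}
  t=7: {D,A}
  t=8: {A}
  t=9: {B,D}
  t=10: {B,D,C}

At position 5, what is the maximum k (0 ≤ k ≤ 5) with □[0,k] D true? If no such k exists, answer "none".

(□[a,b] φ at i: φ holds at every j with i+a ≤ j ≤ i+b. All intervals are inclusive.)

2

D must hold from j=5 onward; find where it first fails.
  j=5: holds
  j=6: holds
  j=7: holds
  j=8: fails
Holds on [5,7], so largest k = 2.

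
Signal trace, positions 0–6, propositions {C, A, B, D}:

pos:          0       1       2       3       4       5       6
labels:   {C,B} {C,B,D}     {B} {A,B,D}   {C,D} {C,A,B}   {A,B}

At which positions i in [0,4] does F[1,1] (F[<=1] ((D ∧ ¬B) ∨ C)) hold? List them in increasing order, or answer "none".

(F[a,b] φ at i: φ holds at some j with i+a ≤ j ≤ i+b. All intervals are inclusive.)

Evaluate at each i in [0,4]:
  i=0: ✓ (witness j=1)
  i=1: ✗ (none in [2,2])
  i=2: ✓ (witness j=3)
  i=3: ✓ (witness j=4)
  i=4: ✓ (witness j=5)

0, 2, 3, 4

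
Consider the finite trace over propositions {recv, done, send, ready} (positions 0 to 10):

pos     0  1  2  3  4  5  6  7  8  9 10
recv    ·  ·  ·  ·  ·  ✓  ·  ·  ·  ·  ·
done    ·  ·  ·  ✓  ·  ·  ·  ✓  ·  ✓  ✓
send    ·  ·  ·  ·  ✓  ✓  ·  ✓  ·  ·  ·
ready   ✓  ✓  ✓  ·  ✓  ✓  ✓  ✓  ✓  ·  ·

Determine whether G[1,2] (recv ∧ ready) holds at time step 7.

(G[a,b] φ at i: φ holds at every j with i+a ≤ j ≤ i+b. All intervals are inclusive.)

Check (recv ∧ ready) at every j in [8,9]:
  j=8: false
  j=9: false
Fails at j=8 → formula fails.

False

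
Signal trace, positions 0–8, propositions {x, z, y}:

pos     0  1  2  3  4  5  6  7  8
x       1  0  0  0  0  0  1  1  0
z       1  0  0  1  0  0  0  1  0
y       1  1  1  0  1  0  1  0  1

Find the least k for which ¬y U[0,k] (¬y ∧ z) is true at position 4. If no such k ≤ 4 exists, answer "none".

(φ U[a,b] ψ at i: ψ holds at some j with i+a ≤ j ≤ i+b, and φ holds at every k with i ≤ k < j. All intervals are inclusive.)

none

Need earliest j ≥ 4 with (¬y ∧ z), and ¬y at every k in [4,j-1].
  j=4: rhs fails.
  j=5: rhs fails.
  j=6: rhs fails.
  j=7: rhs holds but lhs fails at k=4.
  j=8: rhs fails.
No witness within the range → none.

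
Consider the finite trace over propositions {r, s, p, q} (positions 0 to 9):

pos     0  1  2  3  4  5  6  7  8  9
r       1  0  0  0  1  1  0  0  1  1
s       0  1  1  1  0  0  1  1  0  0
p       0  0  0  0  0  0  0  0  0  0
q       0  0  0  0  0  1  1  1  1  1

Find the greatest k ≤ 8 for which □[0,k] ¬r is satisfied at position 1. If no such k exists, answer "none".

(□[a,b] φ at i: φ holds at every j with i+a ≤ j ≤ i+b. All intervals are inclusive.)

2

¬r must hold from j=1 onward; find where it first fails.
  j=1: holds
  j=2: holds
  j=3: holds
  j=4: fails
Holds on [1,3], so largest k = 2.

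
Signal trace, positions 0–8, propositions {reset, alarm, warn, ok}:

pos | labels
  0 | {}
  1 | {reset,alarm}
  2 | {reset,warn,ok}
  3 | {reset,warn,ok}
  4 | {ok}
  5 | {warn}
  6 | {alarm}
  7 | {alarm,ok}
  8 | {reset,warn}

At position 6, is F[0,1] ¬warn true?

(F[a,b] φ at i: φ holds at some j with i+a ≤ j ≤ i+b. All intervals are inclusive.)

Yes

Check ¬warn at each j in [6,7]:
  j=6: true
  j=7: true
Found at j=6 → formula holds.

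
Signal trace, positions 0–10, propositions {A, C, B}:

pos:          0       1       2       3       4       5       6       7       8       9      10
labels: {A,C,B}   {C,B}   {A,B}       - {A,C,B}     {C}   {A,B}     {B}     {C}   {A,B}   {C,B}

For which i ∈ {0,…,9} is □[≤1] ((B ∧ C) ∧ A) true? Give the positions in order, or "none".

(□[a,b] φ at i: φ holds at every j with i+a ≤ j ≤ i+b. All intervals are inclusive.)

none

Evaluate at each i in [0,9]:
  i=0: ✗ (fails at j=1)
  i=1: ✗ (fails at j=1)
  i=2: ✗ (fails at j=2)
  i=3: ✗ (fails at j=3)
  i=4: ✗ (fails at j=5)
  i=5: ✗ (fails at j=5)
  i=6: ✗ (fails at j=6)
  i=7: ✗ (fails at j=7)
  i=8: ✗ (fails at j=8)
  i=9: ✗ (fails at j=9)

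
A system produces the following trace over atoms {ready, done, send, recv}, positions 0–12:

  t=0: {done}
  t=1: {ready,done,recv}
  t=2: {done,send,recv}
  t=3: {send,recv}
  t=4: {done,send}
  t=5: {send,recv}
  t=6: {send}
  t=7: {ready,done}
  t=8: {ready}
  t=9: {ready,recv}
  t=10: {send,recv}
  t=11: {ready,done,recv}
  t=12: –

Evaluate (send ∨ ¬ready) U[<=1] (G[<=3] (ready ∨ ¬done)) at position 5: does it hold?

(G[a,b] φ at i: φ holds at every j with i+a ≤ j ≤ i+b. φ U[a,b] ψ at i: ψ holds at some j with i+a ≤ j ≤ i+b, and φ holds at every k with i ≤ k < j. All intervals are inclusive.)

True

Need some j in [5,6] with G[<=3] (ready ∨ ¬done), and (send ∨ ¬ready) at every k in [5,j-1].
  j=5: G[<=3] (ready ∨ ¬done) holds; no prefix to check → satisfied.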